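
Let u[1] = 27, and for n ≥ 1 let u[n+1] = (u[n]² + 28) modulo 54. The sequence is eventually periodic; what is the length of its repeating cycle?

Computing terms: u[1] = 27; u[2] = 1; u[3] = 29; u[4] = 5; u[5] = 53; u[6] = 29.
Since u[6] = u[3] = 29, the sequence is eventually periodic: after a pre-period of length 2 it cycles with period 3.

3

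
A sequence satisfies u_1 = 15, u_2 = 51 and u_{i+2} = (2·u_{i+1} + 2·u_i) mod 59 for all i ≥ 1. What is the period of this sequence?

u_1 = 15,  u_2 = 51,  u_3 = 14,  u_4 = 12,  u_5 = 52,  u_6 = 10,  u_7 = 6,  u_8 = 32,  u_9 = 17,  u_{10} = 39,  u_{11} = 53,  u_{12} = 7,  u_{13} = 2,  u_{14} = 18,  u_{15} = 40,  u_{16} = 57,  u_{17} = 17,  u_{18} = 30,  u_{19} = 35,  u_{20} = 12,  u_{21} = 35,  u_{22} = 35,  u_{23} = 22,  u_{24} = 55,  u_{25} = 36,  u_{26} = 5,  u_{27} = 23,  u_{28} = 56,  u_{29} = 40,  u_{30} = 15,  u_{31} = 51.
The sequence repeats with period 29.

29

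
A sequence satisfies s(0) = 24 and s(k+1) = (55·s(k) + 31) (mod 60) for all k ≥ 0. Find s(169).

31

s(0) = 24; s(1) = 31; s(2) = 56; s(3) = 51; s(4) = 16; s(5) = 11; s(6) = 36; s(7) = 31.
Since s(7) = s(1) = 31, the sequence is eventually periodic: after a pre-period of length 1 it cycles with period 6.
For k ≥ 1, s(k) depends only on (k - 1) mod 6. (169 - 1) mod 6 = 0, so s(169) = s(1) = 31.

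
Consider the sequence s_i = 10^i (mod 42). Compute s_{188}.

16

Listing terms: s_0 = 1; s_1 = 10; s_2 = 16; s_3 = 34; s_4 = 4; s_5 = 40; s_6 = 22; s_7 = 10.
Since s_7 = s_1 = 10, the sequence is eventually periodic: after a pre-period of length 1 it cycles with period 6.
For i ≥ 1, s_i depends only on (i - 1) mod 6. (188 - 1) mod 6 = 1, so s_{188} = s_2 = 16.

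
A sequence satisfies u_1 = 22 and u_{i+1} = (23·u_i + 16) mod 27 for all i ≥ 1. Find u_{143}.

1

We have u_1 = 22,  u_2 = 9,  u_3 = 7,  u_4 = 15,  u_5 = 10,  u_6 = 3,  u_7 = 4,  u_8 = 0,  u_9 = 16,  u_{10} = 6,  u_{11} = 19,  u_{12} = 21,  u_{13} = 13,  u_{14} = 18,  u_{15} = 25,  u_{16} = 24,  u_{17} = 1,  u_{18} = 12,  u_{19} = 22.
Since u_{19} = u_1 = 22, the sequence is periodic with period 18.
So u_{143} = u_{1 + ((143-1) mod 18)} = u_{17} = 1.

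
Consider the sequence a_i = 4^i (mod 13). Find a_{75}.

a_1 = 4,  a_2 = 3,  a_3 = 12,  a_4 = 9,  a_5 = 10,  a_6 = 1,  a_7 = 4.
The sequence repeats with period 6.
(75 - 1) mod 6 = 2, so a_{75} = a_3 = 12.

12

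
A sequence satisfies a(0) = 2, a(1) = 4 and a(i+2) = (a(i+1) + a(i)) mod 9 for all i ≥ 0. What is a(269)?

Listing terms: a(0) = 2, a(1) = 4, a(2) = 6, a(3) = 1, a(4) = 7, a(5) = 8, a(6) = 6, a(7) = 5, a(8) = 2, a(9) = 7, a(10) = 0, a(11) = 7, a(12) = 7, a(13) = 5, a(14) = 3, a(15) = 8, a(16) = 2, a(17) = 1, a(18) = 3, a(19) = 4, a(20) = 7, a(21) = 2, a(22) = 0, a(23) = 2, a(24) = 2, a(25) = 4.
The sequence repeats with period 24.
So a(269) = a(0 + ((269-0) mod 24)) = a(5) = 8.

8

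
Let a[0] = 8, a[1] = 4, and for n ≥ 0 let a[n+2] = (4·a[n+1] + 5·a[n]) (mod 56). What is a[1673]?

Listing terms: a[0] = 8, a[1] = 4, a[2] = 0, a[3] = 20, a[4] = 24, a[5] = 28, a[6] = 8, a[7] = 4.
The sequence repeats with period 6.
So a[1673] = a[0 + ((1673-0) mod 6)] = a[5] = 28.

28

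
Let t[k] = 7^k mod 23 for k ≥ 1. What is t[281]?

t[1] = 7, t[2] = 3, t[3] = 21, t[4] = 9, t[5] = 17, t[6] = 4, t[7] = 5, t[8] = 12, t[9] = 15, t[10] = 13, t[11] = 22, t[12] = 16, t[13] = 20, t[14] = 2, t[15] = 14, t[16] = 6, t[17] = 19, t[18] = 18, t[19] = 11, t[20] = 8, t[21] = 10, t[22] = 1, t[23] = 7.
Since t[23] = t[1] = 7, the sequence is periodic with period 22.
So t[281] = t[1 + ((281-1) mod 22)] = t[17] = 19.

19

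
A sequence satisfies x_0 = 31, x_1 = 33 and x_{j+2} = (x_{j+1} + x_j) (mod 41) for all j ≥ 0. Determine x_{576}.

Computing terms: x_0 = 31,  x_1 = 33,  x_2 = 23,  x_3 = 15,  x_4 = 38,  x_5 = 12,  x_6 = 9,  x_7 = 21,  x_8 = 30,  x_9 = 10,  x_{10} = 40,  x_{11} = 9,  x_{12} = 8,  x_{13} = 17,  x_{14} = 25,  x_{15} = 1,  x_{16} = 26,  x_{17} = 27,  x_{18} = 12,  x_{19} = 39,  x_{20} = 10,  x_{21} = 8,  x_{22} = 18,  x_{23} = 26,  x_{24} = 3,  x_{25} = 29,  x_{26} = 32,  x_{27} = 20,  x_{28} = 11,  x_{29} = 31,  x_{30} = 1,  x_{31} = 32,  x_{32} = 33,  x_{33} = 24,  x_{34} = 16,  x_{35} = 40,  x_{36} = 15,  x_{37} = 14,  x_{38} = 29,  x_{39} = 2,  x_{40} = 31,  x_{41} = 33.
The sequence repeats with period 40.
(576 - 0) mod 40 = 16, so x_{576} = x_{16} = 26.

26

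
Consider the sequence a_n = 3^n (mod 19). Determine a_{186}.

a_0 = 1, a_1 = 3, a_2 = 9, a_3 = 8, a_4 = 5, a_5 = 15, a_6 = 7, a_7 = 2, a_8 = 6, a_9 = 18, a_{10} = 16, a_{11} = 10, a_{12} = 11, a_{13} = 14, a_{14} = 4, a_{15} = 12, a_{16} = 17, a_{17} = 13, a_{18} = 1.
The sequence repeats with period 18.
So a_{186} = a_{0 + ((186-0) mod 18)} = a_6 = 7.

7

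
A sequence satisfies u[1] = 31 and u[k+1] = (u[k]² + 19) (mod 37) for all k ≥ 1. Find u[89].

We have u[1] = 31, u[2] = 18, u[3] = 10, u[4] = 8, u[5] = 9, u[6] = 26, u[7] = 29, u[8] = 9.
Since u[8] = u[5] = 9, the sequence is eventually periodic: after a pre-period of length 4 it cycles with period 3.
For k ≥ 5, u[k] depends only on (k - 5) mod 3. (89 - 5) mod 3 = 0, so u[89] = u[5] = 9.

9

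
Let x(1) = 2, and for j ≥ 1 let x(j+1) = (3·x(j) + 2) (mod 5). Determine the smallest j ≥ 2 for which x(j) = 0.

Computing terms: x(1) = 2,  x(2) = 3,  x(3) = 1,  x(4) = 0,  x(5) = 2.
The sequence repeats with period 4.
The value 0 first appears (with j ≥ 2) at x(4).

4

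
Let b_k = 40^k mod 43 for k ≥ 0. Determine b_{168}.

We have b_0 = 1, b_1 = 40, b_2 = 9, b_3 = 16, b_4 = 38, b_5 = 15, b_6 = 41, b_7 = 6, b_8 = 25, b_9 = 11, b_{10} = 10, b_{11} = 13, b_{12} = 4, b_{13} = 31, b_{14} = 36, b_{15} = 21, b_{16} = 23, b_{17} = 17, b_{18} = 35, b_{19} = 24, b_{20} = 14, b_{21} = 1.
Since b_{21} = b_0 = 1, the sequence is periodic with period 21.
(168 - 0) mod 21 = 0, so b_{168} = b_0 = 1.

1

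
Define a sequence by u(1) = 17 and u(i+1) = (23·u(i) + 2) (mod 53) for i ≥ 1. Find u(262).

22

u(1) = 17; u(2) = 22; u(3) = 31; u(4) = 26; u(5) = 17.
Since u(5) = u(1) = 17, the sequence is periodic with period 4.
(262 - 1) mod 4 = 1, so u(262) = u(2) = 22.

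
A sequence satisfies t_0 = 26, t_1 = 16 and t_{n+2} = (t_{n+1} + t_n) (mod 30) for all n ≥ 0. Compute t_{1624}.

20

Listing terms: t_0 = 26; t_1 = 16; t_2 = 12; t_3 = 28; t_4 = 10; t_5 = 8; t_6 = 18; t_7 = 26; t_8 = 14; t_9 = 10; t_{10} = 24; t_{11} = 4; t_{12} = 28; t_{13} = 2; t_{14} = 0; t_{15} = 2; t_{16} = 2; t_{17} = 4; t_{18} = 6; t_{19} = 10; t_{20} = 16; t_{21} = 26; t_{22} = 12; t_{23} = 8; t_{24} = 20; t_{25} = 28; t_{26} = 18; t_{27} = 16; t_{28} = 4; t_{29} = 20; t_{30} = 24; t_{31} = 14; t_{32} = 8; t_{33} = 22; t_{34} = 0; t_{35} = 22; t_{36} = 22; t_{37} = 14; t_{38} = 6; t_{39} = 20; t_{40} = 26; t_{41} = 16.
The sequence repeats with period 40.
(1624 - 0) mod 40 = 24, so t_{1624} = t_{24} = 20.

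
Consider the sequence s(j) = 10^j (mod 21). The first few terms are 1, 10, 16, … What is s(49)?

s(0) = 1, s(1) = 10, s(2) = 16, s(3) = 13, s(4) = 4, s(5) = 19, s(6) = 1.
The sequence repeats with period 6.
(49 - 0) mod 6 = 1, so s(49) = s(1) = 10.

10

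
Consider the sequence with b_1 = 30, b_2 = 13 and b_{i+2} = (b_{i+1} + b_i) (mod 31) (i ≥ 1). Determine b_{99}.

Computing terms: b_1 = 30, b_2 = 13, b_3 = 12, b_4 = 25, b_5 = 6, b_6 = 0, b_7 = 6, b_8 = 6, b_9 = 12, b_{10} = 18, b_{11} = 30, b_{12} = 17, b_{13} = 16, b_{14} = 2, b_{15} = 18, b_{16} = 20, b_{17} = 7, b_{18} = 27, b_{19} = 3, b_{20} = 30, b_{21} = 2, b_{22} = 1, b_{23} = 3, b_{24} = 4, b_{25} = 7, b_{26} = 11, b_{27} = 18, b_{28} = 29, b_{29} = 16, b_{30} = 14, b_{31} = 30, b_{32} = 13.
The sequence repeats with period 30.
(99 - 1) mod 30 = 8, so b_{99} = b_9 = 12.

12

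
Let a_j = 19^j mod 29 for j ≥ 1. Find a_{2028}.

20

Computing terms: a_1 = 19; a_2 = 13; a_3 = 15; a_4 = 24; a_5 = 21; a_6 = 22; a_7 = 12; a_8 = 25; a_9 = 11; a_{10} = 6; a_{11} = 27; a_{12} = 20; a_{13} = 3; a_{14} = 28; a_{15} = 10; a_{16} = 16; a_{17} = 14; a_{18} = 5; a_{19} = 8; a_{20} = 7; a_{21} = 17; a_{22} = 4; a_{23} = 18; a_{24} = 23; a_{25} = 2; a_{26} = 9; a_{27} = 26; a_{28} = 1; a_{29} = 19.
The sequence repeats with period 28.
So a_{2028} = a_{1 + ((2028-1) mod 28)} = a_{12} = 20.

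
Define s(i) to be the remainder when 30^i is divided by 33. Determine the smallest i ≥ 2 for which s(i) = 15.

4

Computing terms: s(1) = 30, s(2) = 9, s(3) = 6, s(4) = 15, s(5) = 21, s(6) = 3, s(7) = 24, s(8) = 27, s(9) = 18, s(10) = 12, s(11) = 30.
The sequence repeats with period 10.
The value 15 first appears (with i ≥ 2) at s(4).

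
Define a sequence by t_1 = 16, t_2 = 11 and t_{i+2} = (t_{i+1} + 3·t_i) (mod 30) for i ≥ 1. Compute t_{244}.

2

Computing terms: t_1 = 16; t_2 = 11; t_3 = 29; t_4 = 2; t_5 = 29; t_6 = 5; t_7 = 2; t_8 = 17; t_9 = 23; t_{10} = 14; t_{11} = 23; t_{12} = 5; t_{13} = 14; t_{14} = 29; t_{15} = 11; t_{16} = 8; t_{17} = 11; t_{18} = 5; t_{19} = 8; t_{20} = 23; t_{21} = 17; t_{22} = 26; t_{23} = 17; t_{24} = 5; t_{25} = 26; t_{26} = 11; t_{27} = 29.
Since (t_{26}, t_{27}) = (t_2, t_3) = (11, 29) (two consecutive terms determine the rest), the sequence is eventually periodic: after a pre-period of length 1 it cycles with period 24.
For i ≥ 2, t_i depends only on (i - 2) mod 24. (244 - 2) mod 24 = 2, so t_{244} = t_4 = 2.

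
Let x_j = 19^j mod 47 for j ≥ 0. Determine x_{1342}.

6

Computing terms: x_0 = 1, x_1 = 19, x_2 = 32, x_3 = 44, x_4 = 37, x_5 = 45, x_6 = 9, x_7 = 30, x_8 = 6, x_9 = 20, x_{10} = 4, x_{11} = 29, x_{12} = 34, x_{13} = 35, x_{14} = 7, x_{15} = 39, x_{16} = 36, x_{17} = 26, x_{18} = 24, x_{19} = 33, x_{20} = 16, x_{21} = 22, x_{22} = 42, x_{23} = 46, x_{24} = 28, x_{25} = 15, x_{26} = 3, x_{27} = 10, x_{28} = 2, x_{29} = 38, x_{30} = 17, x_{31} = 41, x_{32} = 27, x_{33} = 43, x_{34} = 18, x_{35} = 13, x_{36} = 12, x_{37} = 40, x_{38} = 8, x_{39} = 11, x_{40} = 21, x_{41} = 23, x_{42} = 14, x_{43} = 31, x_{44} = 25, x_{45} = 5, x_{46} = 1.
The sequence repeats with period 46.
So x_{1342} = x_{0 + ((1342-0) mod 46)} = x_8 = 6.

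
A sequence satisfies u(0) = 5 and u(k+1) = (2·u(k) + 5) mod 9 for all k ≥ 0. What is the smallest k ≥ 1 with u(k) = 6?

u(0) = 5; u(1) = 6; u(2) = 8; u(3) = 3; u(4) = 2; u(5) = 0; u(6) = 5.
Since u(6) = u(0) = 5, the sequence is periodic with period 6.
The value 6 first appears (with k ≥ 1) at u(1).

1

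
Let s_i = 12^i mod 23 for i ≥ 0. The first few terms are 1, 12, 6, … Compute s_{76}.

Computing terms: s_0 = 1; s_1 = 12; s_2 = 6; s_3 = 3; s_4 = 13; s_5 = 18; s_6 = 9; s_7 = 16; s_8 = 8; s_9 = 4; s_{10} = 2; s_{11} = 1.
The sequence repeats with period 11.
So s_{76} = s_{0 + ((76-0) mod 11)} = s_{10} = 2.

2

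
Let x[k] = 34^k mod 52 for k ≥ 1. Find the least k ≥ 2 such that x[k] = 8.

5

We have x[1] = 34,  x[2] = 12,  x[3] = 44,  x[4] = 40,  x[5] = 8,  x[6] = 12.
Since x[6] = x[2] = 12, the sequence is eventually periodic: after a pre-period of length 1 it cycles with period 4.
The value 8 first appears (with k ≥ 2) at x[5].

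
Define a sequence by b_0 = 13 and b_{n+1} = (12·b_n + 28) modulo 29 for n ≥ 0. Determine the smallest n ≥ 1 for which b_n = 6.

Listing terms: b_0 = 13,  b_1 = 10,  b_2 = 3,  b_3 = 6,  b_4 = 13.
Since b_4 = b_0 = 13, the sequence is periodic with period 4.
The value 6 first appears (with n ≥ 1) at b_3.

3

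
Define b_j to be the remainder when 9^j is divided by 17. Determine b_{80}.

We have b_0 = 1, b_1 = 9, b_2 = 13, b_3 = 15, b_4 = 16, b_5 = 8, b_6 = 4, b_7 = 2, b_8 = 1.
Since b_8 = b_0 = 1, the sequence is periodic with period 8.
(80 - 0) mod 8 = 0, so b_{80} = b_0 = 1.

1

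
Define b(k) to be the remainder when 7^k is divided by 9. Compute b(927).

1

b(1) = 7, b(2) = 4, b(3) = 1, b(4) = 7.
Since b(4) = b(1) = 7, the sequence is periodic with period 3.
(927 - 1) mod 3 = 2, so b(927) = b(3) = 1.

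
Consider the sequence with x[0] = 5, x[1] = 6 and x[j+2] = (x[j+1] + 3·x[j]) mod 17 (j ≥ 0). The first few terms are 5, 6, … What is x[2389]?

15

We have x[0] = 5, x[1] = 6, x[2] = 4, x[3] = 5, x[4] = 0, x[5] = 15, x[6] = 15, x[7] = 9, x[8] = 3, x[9] = 13, x[10] = 5, x[11] = 10, x[12] = 8, x[13] = 4, x[14] = 11, x[15] = 6, x[16] = 5, x[17] = 6.
Since (x[16], x[17]) = (x[0], x[1]) = (5, 6) (two consecutive terms determine the rest), the sequence is periodic with period 16.
(2389 - 0) mod 16 = 5, so x[2389] = x[5] = 15.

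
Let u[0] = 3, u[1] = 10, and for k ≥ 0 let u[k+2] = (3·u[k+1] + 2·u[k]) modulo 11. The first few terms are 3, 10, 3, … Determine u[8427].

Computing terms: u[0] = 3,  u[1] = 10,  u[2] = 3,  u[3] = 7,  u[4] = 5,  u[5] = 7,  u[6] = 9,  u[7] = 8,  u[8] = 9,  u[9] = 10,  u[10] = 4,  u[11] = 10,  u[12] = 5,  u[13] = 2,  u[14] = 5,  u[15] = 8,  u[16] = 1,  u[17] = 8,  u[18] = 4,  u[19] = 6,  u[20] = 4,  u[21] = 2,  u[22] = 3,  u[23] = 2,  u[24] = 1,  u[25] = 7,  u[26] = 1,  u[27] = 6,  u[28] = 9,  u[29] = 6,  u[30] = 3,  u[31] = 10.
Since (u[30], u[31]) = (u[0], u[1]) = (3, 10) (two consecutive terms determine the rest), the sequence is periodic with period 30.
(8427 - 0) mod 30 = 27, so u[8427] = u[27] = 6.

6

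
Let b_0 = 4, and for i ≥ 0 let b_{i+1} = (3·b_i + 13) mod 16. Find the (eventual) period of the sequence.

8

Computing terms: b_0 = 4, b_1 = 9, b_2 = 8, b_3 = 5, b_4 = 12, b_5 = 1, b_6 = 0, b_7 = 13, b_8 = 4.
Since b_8 = b_0 = 4, the sequence is periodic with period 8.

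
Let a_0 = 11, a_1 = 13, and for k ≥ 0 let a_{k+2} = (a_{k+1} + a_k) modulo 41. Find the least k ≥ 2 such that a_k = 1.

We have a_0 = 11, a_1 = 13, a_2 = 24, a_3 = 37, a_4 = 20, a_5 = 16, a_6 = 36, a_7 = 11, a_8 = 6, a_9 = 17, a_{10} = 23, a_{11} = 40, a_{12} = 22, a_{13} = 21, a_{14} = 2, a_{15} = 23, a_{16} = 25, a_{17} = 7, a_{18} = 32, a_{19} = 39, a_{20} = 30, a_{21} = 28, a_{22} = 17, a_{23} = 4, a_{24} = 21, a_{25} = 25, a_{26} = 5, a_{27} = 30, a_{28} = 35, a_{29} = 24, a_{30} = 18, a_{31} = 1, a_{32} = 19, a_{33} = 20, a_{34} = 39, a_{35} = 18, a_{36} = 16, a_{37} = 34, a_{38} = 9, a_{39} = 2, a_{40} = 11, a_{41} = 13.
The sequence repeats with period 40.
The value 1 first appears (with k ≥ 2) at a_{31}.

31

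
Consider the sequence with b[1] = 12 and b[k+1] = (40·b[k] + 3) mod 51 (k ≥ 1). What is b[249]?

48

We have b[1] = 12; b[2] = 24; b[3] = 45; b[4] = 18; b[5] = 9; b[6] = 6; b[7] = 39; b[8] = 33; b[9] = 48; b[10] = 36; b[11] = 15; b[12] = 42; b[13] = 0; b[14] = 3; b[15] = 21; b[16] = 27; b[17] = 12.
The sequence repeats with period 16.
So b[249] = b[1 + ((249-1) mod 16)] = b[9] = 48.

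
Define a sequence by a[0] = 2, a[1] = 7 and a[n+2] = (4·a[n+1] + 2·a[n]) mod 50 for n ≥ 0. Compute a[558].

Computing terms: a[0] = 2, a[1] = 7, a[2] = 32, a[3] = 42, a[4] = 32, a[5] = 12, a[6] = 12, a[7] = 22, a[8] = 12, a[9] = 42, a[10] = 42, a[11] = 2, a[12] = 42, a[13] = 22, a[14] = 22, a[15] = 32, a[16] = 22, a[17] = 2, a[18] = 2, a[19] = 12, a[20] = 2, a[21] = 32, a[22] = 32, a[23] = 42.
Since (a[22], a[23]) = (a[2], a[3]) = (32, 42) (two consecutive terms determine the rest), the sequence is eventually periodic: after a pre-period of length 2 it cycles with period 20.
For n ≥ 2, a[n] depends only on (n - 2) mod 20. (558 - 2) mod 20 = 16, so a[558] = a[18] = 2.

2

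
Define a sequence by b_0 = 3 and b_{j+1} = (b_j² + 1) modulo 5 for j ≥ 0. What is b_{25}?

Listing terms: b_0 = 3, b_1 = 0, b_2 = 1, b_3 = 2, b_4 = 0.
Since b_4 = b_1 = 0, the sequence is eventually periodic: after a pre-period of length 1 it cycles with period 3.
For j ≥ 1, b_j depends only on (j - 1) mod 3. (25 - 1) mod 3 = 0, so b_{25} = b_1 = 0.

0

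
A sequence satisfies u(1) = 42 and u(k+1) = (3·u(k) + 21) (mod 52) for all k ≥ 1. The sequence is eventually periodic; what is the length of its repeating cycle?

6

Computing terms: u(1) = 42,  u(2) = 43,  u(3) = 46,  u(4) = 3,  u(5) = 30,  u(6) = 7,  u(7) = 42.
The sequence repeats with period 6.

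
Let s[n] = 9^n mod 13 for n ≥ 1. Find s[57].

Listing terms: s[1] = 9, s[2] = 3, s[3] = 1, s[4] = 9.
The sequence repeats with period 3.
So s[57] = s[1 + ((57-1) mod 3)] = s[3] = 1.

1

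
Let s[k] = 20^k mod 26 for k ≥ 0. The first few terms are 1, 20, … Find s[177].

Listing terms: s[0] = 1, s[1] = 20, s[2] = 10, s[3] = 18, s[4] = 22, s[5] = 24, s[6] = 12, s[7] = 6, s[8] = 16, s[9] = 8, s[10] = 4, s[11] = 2, s[12] = 14, s[13] = 20.
Since s[13] = s[1] = 20, the sequence is eventually periodic: after a pre-period of length 1 it cycles with period 12.
For k ≥ 1, s[k] depends only on (k - 1) mod 12. (177 - 1) mod 12 = 8, so s[177] = s[9] = 8.

8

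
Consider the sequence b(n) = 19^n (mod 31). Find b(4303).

14

We have b(1) = 19; b(2) = 20; b(3) = 8; b(4) = 28; b(5) = 5; b(6) = 2; b(7) = 7; b(8) = 9; b(9) = 16; b(10) = 25; b(11) = 10; b(12) = 4; b(13) = 14; b(14) = 18; b(15) = 1; b(16) = 19.
Since b(16) = b(1) = 19, the sequence is periodic with period 15.
(4303 - 1) mod 15 = 12, so b(4303) = b(13) = 14.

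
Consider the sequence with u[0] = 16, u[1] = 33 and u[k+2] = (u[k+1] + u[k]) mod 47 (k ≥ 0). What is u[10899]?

12

Listing terms: u[0] = 16, u[1] = 33, u[2] = 2, u[3] = 35, u[4] = 37, u[5] = 25, u[6] = 15, u[7] = 40, u[8] = 8, u[9] = 1, u[10] = 9, u[11] = 10, u[12] = 19, u[13] = 29, u[14] = 1, u[15] = 30, u[16] = 31, u[17] = 14, u[18] = 45, u[19] = 12, u[20] = 10, u[21] = 22, u[22] = 32, u[23] = 7, u[24] = 39, u[25] = 46, u[26] = 38, u[27] = 37, u[28] = 28, u[29] = 18, u[30] = 46, u[31] = 17, u[32] = 16, u[33] = 33.
The sequence repeats with period 32.
(10899 - 0) mod 32 = 19, so u[10899] = u[19] = 12.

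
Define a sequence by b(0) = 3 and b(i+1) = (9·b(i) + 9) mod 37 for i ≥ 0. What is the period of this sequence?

9

Computing terms: b(0) = 3,  b(1) = 36,  b(2) = 0,  b(3) = 9,  b(4) = 16,  b(5) = 5,  b(6) = 17,  b(7) = 14,  b(8) = 24,  b(9) = 3.
Since b(9) = b(0) = 3, the sequence is periodic with period 9.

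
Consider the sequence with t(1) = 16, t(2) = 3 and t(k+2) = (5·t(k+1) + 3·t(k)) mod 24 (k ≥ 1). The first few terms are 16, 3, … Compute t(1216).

We have t(1) = 16, t(2) = 3, t(3) = 15, t(4) = 12, t(5) = 9, t(6) = 9, t(7) = 0, t(8) = 3, t(9) = 15.
Since (t(8), t(9)) = (t(2), t(3)) = (3, 15) (two consecutive terms determine the rest), the sequence is eventually periodic: after a pre-period of length 1 it cycles with period 6.
For k ≥ 2, t(k) depends only on (k - 2) mod 6. (1216 - 2) mod 6 = 2, so t(1216) = t(4) = 12.

12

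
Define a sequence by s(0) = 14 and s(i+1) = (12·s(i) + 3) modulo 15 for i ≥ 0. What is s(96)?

Computing terms: s(0) = 14; s(1) = 6; s(2) = 0; s(3) = 3; s(4) = 9; s(5) = 6.
Since s(5) = s(1) = 6, the sequence is eventually periodic: after a pre-period of length 1 it cycles with period 4.
For i ≥ 1, s(i) depends only on (i - 1) mod 4. (96 - 1) mod 4 = 3, so s(96) = s(4) = 9.

9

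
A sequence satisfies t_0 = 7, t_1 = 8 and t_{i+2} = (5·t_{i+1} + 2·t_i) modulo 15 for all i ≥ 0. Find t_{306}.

4

We have t_0 = 7, t_1 = 8, t_2 = 9, t_3 = 1, t_4 = 8, t_5 = 12, t_6 = 1, t_7 = 14, t_8 = 12, t_9 = 13, t_{10} = 14, t_{11} = 6, t_{12} = 13, t_{13} = 2, t_{14} = 6, t_{15} = 4, t_{16} = 2, t_{17} = 3, t_{18} = 4, t_{19} = 11, t_{20} = 3, t_{21} = 7, t_{22} = 11, t_{23} = 9, t_{24} = 7, t_{25} = 8.
The sequence repeats with period 24.
(306 - 0) mod 24 = 18, so t_{306} = t_{18} = 4.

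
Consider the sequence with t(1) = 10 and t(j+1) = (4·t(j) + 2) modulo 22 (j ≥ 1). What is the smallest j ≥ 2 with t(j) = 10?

6

Listing terms: t(1) = 10, t(2) = 20, t(3) = 16, t(4) = 0, t(5) = 2, t(6) = 10.
Since t(6) = t(1) = 10, the sequence is periodic with period 5.
The value 10 next appears (with j ≥ 2) at t(6).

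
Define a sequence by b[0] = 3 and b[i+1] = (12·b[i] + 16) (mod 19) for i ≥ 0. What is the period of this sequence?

6

Computing terms: b[0] = 3; b[1] = 14; b[2] = 13; b[3] = 1; b[4] = 9; b[5] = 10; b[6] = 3.
Since b[6] = b[0] = 3, the sequence is periodic with period 6.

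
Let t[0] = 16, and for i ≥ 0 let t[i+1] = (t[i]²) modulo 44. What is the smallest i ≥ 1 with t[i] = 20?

We have t[0] = 16, t[1] = 36, t[2] = 20, t[3] = 4, t[4] = 16.
Since t[4] = t[0] = 16, the sequence is periodic with period 4.
The value 20 first appears (with i ≥ 1) at t[2].

2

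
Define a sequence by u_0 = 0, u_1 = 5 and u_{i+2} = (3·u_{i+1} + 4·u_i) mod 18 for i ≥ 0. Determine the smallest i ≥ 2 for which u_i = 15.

2

We have u_0 = 0,  u_1 = 5,  u_2 = 15,  u_3 = 11,  u_4 = 3,  u_5 = 17,  u_6 = 9,  u_7 = 5,  u_8 = 15.
Since (u_7, u_8) = (u_1, u_2) = (5, 15) (two consecutive terms determine the rest), the sequence is eventually periodic: after a pre-period of length 1 it cycles with period 6.
The value 15 first appears (with i ≥ 2) at u_2.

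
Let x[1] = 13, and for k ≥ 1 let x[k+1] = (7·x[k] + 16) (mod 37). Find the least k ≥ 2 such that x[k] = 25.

Computing terms: x[1] = 13,  x[2] = 33,  x[3] = 25,  x[4] = 6,  x[5] = 21,  x[6] = 15,  x[7] = 10,  x[8] = 12,  x[9] = 26,  x[10] = 13.
The sequence repeats with period 9.
The value 25 first appears (with k ≥ 2) at x[3].

3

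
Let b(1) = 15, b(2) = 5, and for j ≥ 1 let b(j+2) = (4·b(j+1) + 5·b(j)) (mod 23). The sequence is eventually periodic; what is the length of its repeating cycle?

Computing terms: b(1) = 15; b(2) = 5; b(3) = 3; b(4) = 14; b(5) = 2; b(6) = 9; b(7) = 0; b(8) = 22; b(9) = 19; b(10) = 2; b(11) = 11; b(12) = 8; b(13) = 18; b(14) = 20; b(15) = 9; b(16) = 21; b(17) = 14; b(18) = 0; b(19) = 1; b(20) = 4; b(21) = 21; b(22) = 12; b(23) = 15; b(24) = 5.
The sequence repeats with period 22.

22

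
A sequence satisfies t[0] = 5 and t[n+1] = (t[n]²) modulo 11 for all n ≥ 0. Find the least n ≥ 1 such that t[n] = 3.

Computing terms: t[0] = 5, t[1] = 3, t[2] = 9, t[3] = 4, t[4] = 5.
The sequence repeats with period 4.
The value 3 first appears (with n ≥ 1) at t[1].

1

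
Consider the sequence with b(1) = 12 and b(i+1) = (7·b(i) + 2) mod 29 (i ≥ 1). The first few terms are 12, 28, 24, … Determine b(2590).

Computing terms: b(1) = 12,  b(2) = 28,  b(3) = 24,  b(4) = 25,  b(5) = 3,  b(6) = 23,  b(7) = 18,  b(8) = 12.
Since b(8) = b(1) = 12, the sequence is periodic with period 7.
So b(2590) = b(1 + ((2590-1) mod 7)) = b(7) = 18.

18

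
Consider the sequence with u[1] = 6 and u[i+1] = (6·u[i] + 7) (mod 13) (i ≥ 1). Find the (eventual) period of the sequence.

12

We have u[1] = 6,  u[2] = 4,  u[3] = 5,  u[4] = 11,  u[5] = 8,  u[6] = 3,  u[7] = 12,  u[8] = 1,  u[9] = 0,  u[10] = 7,  u[11] = 10,  u[12] = 2,  u[13] = 6.
Since u[13] = u[1] = 6, the sequence is periodic with period 12.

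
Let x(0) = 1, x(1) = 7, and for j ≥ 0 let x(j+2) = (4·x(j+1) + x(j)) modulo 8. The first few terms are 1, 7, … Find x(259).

3

Listing terms: x(0) = 1, x(1) = 7, x(2) = 5, x(3) = 3, x(4) = 1, x(5) = 7.
Since (x(4), x(5)) = (x(0), x(1)) = (1, 7) (two consecutive terms determine the rest), the sequence is periodic with period 4.
(259 - 0) mod 4 = 3, so x(259) = x(3) = 3.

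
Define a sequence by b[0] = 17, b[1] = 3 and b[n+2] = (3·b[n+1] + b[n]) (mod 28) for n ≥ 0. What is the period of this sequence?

48

We have b[0] = 17; b[1] = 3; b[2] = 26; b[3] = 25; b[4] = 17; b[5] = 20; b[6] = 21; b[7] = 27; b[8] = 18; b[9] = 25; b[10] = 9; b[11] = 24; b[12] = 25; b[13] = 15; b[14] = 14; b[15] = 1; b[16] = 17; b[17] = 24; b[18] = 5; b[19] = 11; b[20] = 10; b[21] = 13; b[22] = 21; b[23] = 20; b[24] = 25; b[25] = 11; b[26] = 2; b[27] = 17; b[28] = 25; b[29] = 8; b[30] = 21; b[31] = 15; b[32] = 10; b[33] = 17; b[34] = 5; b[35] = 4; b[36] = 17; b[37] = 27; b[38] = 14; b[39] = 13; b[40] = 25; b[41] = 4; b[42] = 9; b[43] = 3; b[44] = 18; b[45] = 1; b[46] = 21; b[47] = 8; b[48] = 17; b[49] = 3.
The sequence repeats with period 48.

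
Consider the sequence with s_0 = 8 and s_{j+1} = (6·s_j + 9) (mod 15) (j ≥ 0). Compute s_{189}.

Computing terms: s_0 = 8,  s_1 = 12,  s_2 = 6,  s_3 = 0,  s_4 = 9,  s_5 = 3,  s_6 = 12.
Since s_6 = s_1 = 12, the sequence is eventually periodic: after a pre-period of length 1 it cycles with period 5.
For j ≥ 1, s_j depends only on (j - 1) mod 5. (189 - 1) mod 5 = 3, so s_{189} = s_4 = 9.

9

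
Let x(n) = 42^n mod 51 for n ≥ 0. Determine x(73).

Computing terms: x(0) = 1,  x(1) = 42,  x(2) = 30,  x(3) = 36,  x(4) = 33,  x(5) = 9,  x(6) = 21,  x(7) = 15,  x(8) = 18,  x(9) = 42.
Since x(9) = x(1) = 42, the sequence is eventually periodic: after a pre-period of length 1 it cycles with period 8.
For n ≥ 1, x(n) depends only on (n - 1) mod 8. (73 - 1) mod 8 = 0, so x(73) = x(1) = 42.

42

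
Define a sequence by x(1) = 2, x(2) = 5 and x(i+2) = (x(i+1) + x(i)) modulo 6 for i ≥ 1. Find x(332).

3

We have x(1) = 2; x(2) = 5; x(3) = 1; x(4) = 0; x(5) = 1; x(6) = 1; x(7) = 2; x(8) = 3; x(9) = 5; x(10) = 2; x(11) = 1; x(12) = 3; x(13) = 4; x(14) = 1; x(15) = 5; x(16) = 0; x(17) = 5; x(18) = 5; x(19) = 4; x(20) = 3; x(21) = 1; x(22) = 4; x(23) = 5; x(24) = 3; x(25) = 2; x(26) = 5.
Since (x(25), x(26)) = (x(1), x(2)) = (2, 5) (two consecutive terms determine the rest), the sequence is periodic with period 24.
So x(332) = x(1 + ((332-1) mod 24)) = x(20) = 3.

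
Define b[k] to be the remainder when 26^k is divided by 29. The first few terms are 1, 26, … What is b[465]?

Computing terms: b[0] = 1; b[1] = 26; b[2] = 9; b[3] = 2; b[4] = 23; b[5] = 18; b[6] = 4; b[7] = 17; b[8] = 7; b[9] = 8; b[10] = 5; b[11] = 14; b[12] = 16; b[13] = 10; b[14] = 28; b[15] = 3; b[16] = 20; b[17] = 27; b[18] = 6; b[19] = 11; b[20] = 25; b[21] = 12; b[22] = 22; b[23] = 21; b[24] = 24; b[25] = 15; b[26] = 13; b[27] = 19; b[28] = 1.
Since b[28] = b[0] = 1, the sequence is periodic with period 28.
So b[465] = b[0 + ((465-0) mod 28)] = b[17] = 27.

27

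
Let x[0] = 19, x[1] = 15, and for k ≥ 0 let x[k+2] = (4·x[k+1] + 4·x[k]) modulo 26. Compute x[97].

22

Computing terms: x[0] = 19,  x[1] = 15,  x[2] = 6,  x[3] = 6,  x[4] = 22,  x[5] = 8,  x[6] = 16,  x[7] = 18,  x[8] = 6,  x[9] = 18,  x[10] = 18,  x[11] = 14,  x[12] = 24,  x[13] = 22,  x[14] = 2,  x[15] = 18,  x[16] = 2,  x[17] = 2,  x[18] = 16,  x[19] = 20,  x[20] = 14,  x[21] = 6,  x[22] = 2,  x[23] = 6,  x[24] = 6.
Since (x[23], x[24]) = (x[2], x[3]) = (6, 6) (two consecutive terms determine the rest), the sequence is eventually periodic: after a pre-period of length 2 it cycles with period 21.
For k ≥ 2, x[k] depends only on (k - 2) mod 21. (97 - 2) mod 21 = 11, so x[97] = x[13] = 22.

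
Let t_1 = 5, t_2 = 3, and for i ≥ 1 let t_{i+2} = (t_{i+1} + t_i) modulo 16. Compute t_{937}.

Computing terms: t_1 = 5, t_2 = 3, t_3 = 8, t_4 = 11, t_5 = 3, t_6 = 14, t_7 = 1, t_8 = 15, t_9 = 0, t_{10} = 15, t_{11} = 15, t_{12} = 14, t_{13} = 13, t_{14} = 11, t_{15} = 8, t_{16} = 3, t_{17} = 11, t_{18} = 14, t_{19} = 9, t_{20} = 7, t_{21} = 0, t_{22} = 7, t_{23} = 7, t_{24} = 14, t_{25} = 5, t_{26} = 3.
Since (t_{25}, t_{26}) = (t_1, t_2) = (5, 3) (two consecutive terms determine the rest), the sequence is periodic with period 24.
(937 - 1) mod 24 = 0, so t_{937} = t_1 = 5.

5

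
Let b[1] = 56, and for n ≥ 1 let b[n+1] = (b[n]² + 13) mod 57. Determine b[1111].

b[1] = 56, b[2] = 14, b[3] = 38, b[4] = 32, b[5] = 11, b[6] = 20, b[7] = 14.
Since b[7] = b[2] = 14, the sequence is eventually periodic: after a pre-period of length 1 it cycles with period 5.
For n ≥ 2, b[n] depends only on (n - 2) mod 5. (1111 - 2) mod 5 = 4, so b[1111] = b[6] = 20.

20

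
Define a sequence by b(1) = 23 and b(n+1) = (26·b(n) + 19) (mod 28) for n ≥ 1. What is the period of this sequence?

6

Listing terms: b(1) = 23,  b(2) = 1,  b(3) = 17,  b(4) = 13,  b(5) = 21,  b(6) = 5,  b(7) = 9,  b(8) = 1.
Since b(8) = b(2) = 1, the sequence is eventually periodic: after a pre-period of length 1 it cycles with period 6.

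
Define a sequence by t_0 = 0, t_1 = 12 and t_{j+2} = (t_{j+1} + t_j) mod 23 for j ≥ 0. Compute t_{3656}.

Computing terms: t_0 = 0, t_1 = 12, t_2 = 12, t_3 = 1, t_4 = 13, t_5 = 14, t_6 = 4, t_7 = 18, t_8 = 22, t_9 = 17, t_{10} = 16, t_{11} = 10, t_{12} = 3, t_{13} = 13, t_{14} = 16, t_{15} = 6, t_{16} = 22, t_{17} = 5, t_{18} = 4, t_{19} = 9, t_{20} = 13, t_{21} = 22, t_{22} = 12, t_{23} = 11, t_{24} = 0, t_{25} = 11, t_{26} = 11, t_{27} = 22, t_{28} = 10, t_{29} = 9, t_{30} = 19, t_{31} = 5, t_{32} = 1, t_{33} = 6, t_{34} = 7, t_{35} = 13, t_{36} = 20, t_{37} = 10, t_{38} = 7, t_{39} = 17, t_{40} = 1, t_{41} = 18, t_{42} = 19, t_{43} = 14, t_{44} = 10, t_{45} = 1, t_{46} = 11, t_{47} = 12, t_{48} = 0, t_{49} = 12.
The sequence repeats with period 48.
(3656 - 0) mod 48 = 8, so t_{3656} = t_8 = 22.

22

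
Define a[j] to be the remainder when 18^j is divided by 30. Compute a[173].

18

Listing terms: a[1] = 18,  a[2] = 24,  a[3] = 12,  a[4] = 6,  a[5] = 18.
The sequence repeats with period 4.
(173 - 1) mod 4 = 0, so a[173] = a[1] = 18.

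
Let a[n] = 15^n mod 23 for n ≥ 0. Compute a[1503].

Computing terms: a[0] = 1,  a[1] = 15,  a[2] = 18,  a[3] = 17,  a[4] = 2,  a[5] = 7,  a[6] = 13,  a[7] = 11,  a[8] = 4,  a[9] = 14,  a[10] = 3,  a[11] = 22,  a[12] = 8,  a[13] = 5,  a[14] = 6,  a[15] = 21,  a[16] = 16,  a[17] = 10,  a[18] = 12,  a[19] = 19,  a[20] = 9,  a[21] = 20,  a[22] = 1.
Since a[22] = a[0] = 1, the sequence is periodic with period 22.
So a[1503] = a[0 + ((1503-0) mod 22)] = a[7] = 11.

11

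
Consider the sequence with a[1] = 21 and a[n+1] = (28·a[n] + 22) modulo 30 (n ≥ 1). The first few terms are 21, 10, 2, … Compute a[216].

We have a[1] = 21; a[2] = 10; a[3] = 2; a[4] = 18; a[5] = 16; a[6] = 20; a[7] = 12; a[8] = 28; a[9] = 26; a[10] = 0; a[11] = 22; a[12] = 8; a[13] = 6; a[14] = 10.
Since a[14] = a[2] = 10, the sequence is eventually periodic: after a pre-period of length 1 it cycles with period 12.
For n ≥ 2, a[n] depends only on (n - 2) mod 12. (216 - 2) mod 12 = 10, so a[216] = a[12] = 8.

8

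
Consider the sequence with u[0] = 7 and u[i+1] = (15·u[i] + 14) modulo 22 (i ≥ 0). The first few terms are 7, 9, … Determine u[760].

Listing terms: u[0] = 7, u[1] = 9, u[2] = 17, u[3] = 5, u[4] = 1, u[5] = 7.
Since u[5] = u[0] = 7, the sequence is periodic with period 5.
(760 - 0) mod 5 = 0, so u[760] = u[0] = 7.

7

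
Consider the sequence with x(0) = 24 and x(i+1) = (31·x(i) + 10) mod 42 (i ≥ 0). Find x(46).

We have x(0) = 24, x(1) = 40, x(2) = 32, x(3) = 36, x(4) = 34, x(5) = 14, x(6) = 24.
Since x(6) = x(0) = 24, the sequence is periodic with period 6.
So x(46) = x(0 + ((46-0) mod 6)) = x(4) = 34.

34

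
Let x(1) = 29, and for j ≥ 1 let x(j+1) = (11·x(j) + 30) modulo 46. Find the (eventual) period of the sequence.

22

x(1) = 29,  x(2) = 27,  x(3) = 5,  x(4) = 39,  x(5) = 45,  x(6) = 19,  x(7) = 9,  x(8) = 37,  x(9) = 23,  x(10) = 7,  x(11) = 15,  x(12) = 11,  x(13) = 13,  x(14) = 35,  x(15) = 1,  x(16) = 41,  x(17) = 21,  x(18) = 31,  x(19) = 3,  x(20) = 17,  x(21) = 33,  x(22) = 25,  x(23) = 29.
Since x(23) = x(1) = 29, the sequence is periodic with period 22.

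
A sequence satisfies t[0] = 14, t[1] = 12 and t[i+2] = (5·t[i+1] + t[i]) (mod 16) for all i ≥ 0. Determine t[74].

t[0] = 14, t[1] = 12, t[2] = 10, t[3] = 14, t[4] = 0, t[5] = 14, t[6] = 6, t[7] = 12, t[8] = 2, t[9] = 6, t[10] = 0, t[11] = 6, t[12] = 14, t[13] = 12.
Since (t[12], t[13]) = (t[0], t[1]) = (14, 12) (two consecutive terms determine the rest), the sequence is periodic with period 12.
(74 - 0) mod 12 = 2, so t[74] = t[2] = 10.

10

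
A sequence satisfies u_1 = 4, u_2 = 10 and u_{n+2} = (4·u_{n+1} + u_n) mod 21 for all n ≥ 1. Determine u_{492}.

3

Computing terms: u_1 = 4; u_2 = 10; u_3 = 2; u_4 = 18; u_5 = 11; u_6 = 20; u_7 = 7; u_8 = 6; u_9 = 10; u_{10} = 4; u_{11} = 5; u_{12} = 3; u_{13} = 17; u_{14} = 8; u_{15} = 7; u_{16} = 15; u_{17} = 4; u_{18} = 10.
The sequence repeats with period 16.
(492 - 1) mod 16 = 11, so u_{492} = u_{12} = 3.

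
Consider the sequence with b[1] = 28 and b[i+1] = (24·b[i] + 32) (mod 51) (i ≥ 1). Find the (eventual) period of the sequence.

16

Computing terms: b[1] = 28,  b[2] = 41,  b[3] = 47,  b[4] = 38,  b[5] = 26,  b[6] = 44,  b[7] = 17,  b[8] = 32,  b[9] = 35,  b[10] = 5,  b[11] = 50,  b[12] = 8,  b[13] = 20,  b[14] = 2,  b[15] = 29,  b[16] = 14,  b[17] = 11,  b[18] = 41.
Since b[18] = b[2] = 41, the sequence is eventually periodic: after a pre-period of length 1 it cycles with period 16.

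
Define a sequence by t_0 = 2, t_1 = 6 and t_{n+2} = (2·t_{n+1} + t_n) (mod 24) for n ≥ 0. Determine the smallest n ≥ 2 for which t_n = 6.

Listing terms: t_0 = 2,  t_1 = 6,  t_2 = 14,  t_3 = 10,  t_4 = 10,  t_5 = 6,  t_6 = 22,  t_7 = 2,  t_8 = 2,  t_9 = 6.
The sequence repeats with period 8.
The value 6 first appears (with n ≥ 2) at t_5.

5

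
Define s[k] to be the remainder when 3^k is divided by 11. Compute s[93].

5

Computing terms: s[0] = 1,  s[1] = 3,  s[2] = 9,  s[3] = 5,  s[4] = 4,  s[5] = 1.
Since s[5] = s[0] = 1, the sequence is periodic with period 5.
(93 - 0) mod 5 = 3, so s[93] = s[3] = 5.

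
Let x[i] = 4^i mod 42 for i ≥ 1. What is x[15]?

22

x[1] = 4,  x[2] = 16,  x[3] = 22,  x[4] = 4.
The sequence repeats with period 3.
So x[15] = x[1 + ((15-1) mod 3)] = x[3] = 22.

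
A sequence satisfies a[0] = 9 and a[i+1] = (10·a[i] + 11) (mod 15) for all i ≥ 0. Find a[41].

Listing terms: a[0] = 9, a[1] = 11, a[2] = 1, a[3] = 6, a[4] = 11.
Since a[4] = a[1] = 11, the sequence is eventually periodic: after a pre-period of length 1 it cycles with period 3.
For i ≥ 1, a[i] depends only on (i - 1) mod 3. (41 - 1) mod 3 = 1, so a[41] = a[2] = 1.

1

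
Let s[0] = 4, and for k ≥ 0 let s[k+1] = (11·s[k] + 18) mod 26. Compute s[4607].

Listing terms: s[0] = 4; s[1] = 10; s[2] = 24; s[3] = 22; s[4] = 0; s[5] = 18; s[6] = 8; s[7] = 2; s[8] = 14; s[9] = 16; s[10] = 12; s[11] = 20; s[12] = 4.
Since s[12] = s[0] = 4, the sequence is periodic with period 12.
So s[4607] = s[0 + ((4607-0) mod 12)] = s[11] = 20.

20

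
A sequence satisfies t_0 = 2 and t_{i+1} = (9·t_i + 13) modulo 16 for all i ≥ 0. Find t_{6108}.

14

t_0 = 2,  t_1 = 15,  t_2 = 4,  t_3 = 1,  t_4 = 6,  t_5 = 3,  t_6 = 8,  t_7 = 5,  t_8 = 10,  t_9 = 7,  t_{10} = 12,  t_{11} = 9,  t_{12} = 14,  t_{13} = 11,  t_{14} = 0,  t_{15} = 13,  t_{16} = 2.
The sequence repeats with period 16.
So t_{6108} = t_{0 + ((6108-0) mod 16)} = t_{12} = 14.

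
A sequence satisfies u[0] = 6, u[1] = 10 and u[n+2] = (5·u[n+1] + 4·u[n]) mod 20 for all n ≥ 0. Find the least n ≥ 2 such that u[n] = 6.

4

Computing terms: u[0] = 6; u[1] = 10; u[2] = 14; u[3] = 10; u[4] = 6; u[5] = 10.
Since (u[4], u[5]) = (u[0], u[1]) = (6, 10) (two consecutive terms determine the rest), the sequence is periodic with period 4.
The value 6 next appears (with n ≥ 2) at u[4].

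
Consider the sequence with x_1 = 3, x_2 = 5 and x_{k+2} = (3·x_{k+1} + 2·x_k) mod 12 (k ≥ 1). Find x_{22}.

5

Listing terms: x_1 = 3,  x_2 = 5,  x_3 = 9,  x_4 = 1,  x_5 = 9,  x_6 = 5,  x_7 = 9.
Since (x_6, x_7) = (x_2, x_3) = (5, 9) (two consecutive terms determine the rest), the sequence is eventually periodic: after a pre-period of length 1 it cycles with period 4.
For k ≥ 2, x_k depends only on (k - 2) mod 4. (22 - 2) mod 4 = 0, so x_{22} = x_2 = 5.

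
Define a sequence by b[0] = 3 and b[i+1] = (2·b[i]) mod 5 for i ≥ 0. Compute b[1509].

1

We have b[0] = 3,  b[1] = 1,  b[2] = 2,  b[3] = 4,  b[4] = 3.
The sequence repeats with period 4.
So b[1509] = b[0 + ((1509-0) mod 4)] = b[1] = 1.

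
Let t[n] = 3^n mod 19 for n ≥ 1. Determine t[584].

6

Computing terms: t[1] = 3; t[2] = 9; t[3] = 8; t[4] = 5; t[5] = 15; t[6] = 7; t[7] = 2; t[8] = 6; t[9] = 18; t[10] = 16; t[11] = 10; t[12] = 11; t[13] = 14; t[14] = 4; t[15] = 12; t[16] = 17; t[17] = 13; t[18] = 1; t[19] = 3.
The sequence repeats with period 18.
So t[584] = t[1 + ((584-1) mod 18)] = t[8] = 6.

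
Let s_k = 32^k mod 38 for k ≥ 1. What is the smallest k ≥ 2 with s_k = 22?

Computing terms: s_1 = 32; s_2 = 36; s_3 = 12; s_4 = 4; s_5 = 14; s_6 = 30; s_7 = 10; s_8 = 16; s_9 = 18; s_{10} = 6; s_{11} = 2; s_{12} = 26; s_{13} = 34; s_{14} = 24; s_{15} = 8; s_{16} = 28; s_{17} = 22; s_{18} = 20; s_{19} = 32.
Since s_{19} = s_1 = 32, the sequence is periodic with period 18.
The value 22 first appears (with k ≥ 2) at s_{17}.

17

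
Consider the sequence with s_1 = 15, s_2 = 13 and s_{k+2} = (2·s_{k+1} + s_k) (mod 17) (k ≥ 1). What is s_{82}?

13

Listing terms: s_1 = 15, s_2 = 13, s_3 = 7, s_4 = 10, s_5 = 10, s_6 = 13, s_7 = 2, s_8 = 0, s_9 = 2, s_{10} = 4, s_{11} = 10, s_{12} = 7, s_{13} = 7, s_{14} = 4, s_{15} = 15, s_{16} = 0, s_{17} = 15, s_{18} = 13.
The sequence repeats with period 16.
So s_{82} = s_{1 + ((82-1) mod 16)} = s_2 = 13.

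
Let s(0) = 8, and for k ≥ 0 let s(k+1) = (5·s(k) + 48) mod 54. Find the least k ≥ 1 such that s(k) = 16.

Listing terms: s(0) = 8, s(1) = 34, s(2) = 2, s(3) = 4, s(4) = 14, s(5) = 10, s(6) = 44, s(7) = 52, s(8) = 38, s(9) = 22, s(10) = 50, s(11) = 28, s(12) = 26, s(13) = 16, s(14) = 20, s(15) = 40, s(16) = 32, s(17) = 46, s(18) = 8.
The sequence repeats with period 18.
The value 16 first appears (with k ≥ 1) at s(13).

13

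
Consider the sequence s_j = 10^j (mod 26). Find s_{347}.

We have s_1 = 10,  s_2 = 22,  s_3 = 12,  s_4 = 16,  s_5 = 4,  s_6 = 14,  s_7 = 10.
Since s_7 = s_1 = 10, the sequence is periodic with period 6.
So s_{347} = s_{1 + ((347-1) mod 6)} = s_5 = 4.

4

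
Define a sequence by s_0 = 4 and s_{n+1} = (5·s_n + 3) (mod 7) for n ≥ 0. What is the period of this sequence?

Computing terms: s_0 = 4, s_1 = 2, s_2 = 6, s_3 = 5, s_4 = 0, s_5 = 3, s_6 = 4.
Since s_6 = s_0 = 4, the sequence is periodic with period 6.

6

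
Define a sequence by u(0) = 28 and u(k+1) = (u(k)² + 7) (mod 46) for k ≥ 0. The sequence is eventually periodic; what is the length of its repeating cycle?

We have u(0) = 28, u(1) = 9, u(2) = 42, u(3) = 23, u(4) = 30, u(5) = 33, u(6) = 38, u(7) = 25, u(8) = 34, u(9) = 13, u(10) = 38.
Since u(10) = u(6) = 38, the sequence is eventually periodic: after a pre-period of length 6 it cycles with period 4.

4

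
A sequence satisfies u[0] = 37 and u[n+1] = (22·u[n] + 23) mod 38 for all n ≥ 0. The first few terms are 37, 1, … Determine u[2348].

23

Computing terms: u[0] = 37; u[1] = 1; u[2] = 7; u[3] = 25; u[4] = 3; u[5] = 13; u[6] = 5; u[7] = 19; u[8] = 23; u[9] = 35; u[10] = 33; u[11] = 27; u[12] = 9; u[13] = 31; u[14] = 21; u[15] = 29; u[16] = 15; u[17] = 11; u[18] = 37.
The sequence repeats with period 18.
(2348 - 0) mod 18 = 8, so u[2348] = u[8] = 23.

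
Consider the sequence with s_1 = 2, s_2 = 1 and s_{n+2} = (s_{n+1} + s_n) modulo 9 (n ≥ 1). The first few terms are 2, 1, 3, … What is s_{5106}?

7

Computing terms: s_1 = 2, s_2 = 1, s_3 = 3, s_4 = 4, s_5 = 7, s_6 = 2, s_7 = 0, s_8 = 2, s_9 = 2, s_{10} = 4, s_{11} = 6, s_{12} = 1, s_{13} = 7, s_{14} = 8, s_{15} = 6, s_{16} = 5, s_{17} = 2, s_{18} = 7, s_{19} = 0, s_{20} = 7, s_{21} = 7, s_{22} = 5, s_{23} = 3, s_{24} = 8, s_{25} = 2, s_{26} = 1.
Since (s_{25}, s_{26}) = (s_1, s_2) = (2, 1) (two consecutive terms determine the rest), the sequence is periodic with period 24.
So s_{5106} = s_{1 + ((5106-1) mod 24)} = s_{18} = 7.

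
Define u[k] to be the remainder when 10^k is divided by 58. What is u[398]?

22

Computing terms: u[1] = 10,  u[2] = 42,  u[3] = 14,  u[4] = 24,  u[5] = 8,  u[6] = 22,  u[7] = 46,  u[8] = 54,  u[9] = 18,  u[10] = 6,  u[11] = 2,  u[12] = 20,  u[13] = 26,  u[14] = 28,  u[15] = 48,  u[16] = 16,  u[17] = 44,  u[18] = 34,  u[19] = 50,  u[20] = 36,  u[21] = 12,  u[22] = 4,  u[23] = 40,  u[24] = 52,  u[25] = 56,  u[26] = 38,  u[27] = 32,  u[28] = 30,  u[29] = 10.
Since u[29] = u[1] = 10, the sequence is periodic with period 28.
So u[398] = u[1 + ((398-1) mod 28)] = u[6] = 22.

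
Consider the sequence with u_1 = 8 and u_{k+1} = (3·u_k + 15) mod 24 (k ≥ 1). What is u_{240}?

We have u_1 = 8, u_2 = 15, u_3 = 12, u_4 = 3, u_5 = 0, u_6 = 15.
Since u_6 = u_2 = 15, the sequence is eventually periodic: after a pre-period of length 1 it cycles with period 4.
For k ≥ 2, u_k depends only on (k - 2) mod 4. (240 - 2) mod 4 = 2, so u_{240} = u_4 = 3.

3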